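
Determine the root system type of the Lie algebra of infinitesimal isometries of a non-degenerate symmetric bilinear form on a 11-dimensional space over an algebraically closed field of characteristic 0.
B5

This is so(11) with 11 odd, which has dimension 11(11-1)/2 = 55 and rank (11-1)/2 = 5. In the classification of classical Lie algebras, the orthogonal algebra so(2n+1) in an odd number of variables has type B_n; here n = 5, so the Dynkin diagram is a chain of 5 nodes with a double edge at one end; the terminal node there is the unique short simple root (B_5). Hence the type is B_5.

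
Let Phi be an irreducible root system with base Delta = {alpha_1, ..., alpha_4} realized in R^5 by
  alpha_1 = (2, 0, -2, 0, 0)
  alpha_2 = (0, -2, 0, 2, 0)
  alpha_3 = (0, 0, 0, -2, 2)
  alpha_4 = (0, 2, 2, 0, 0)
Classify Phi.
A_4 (sl(5))

Compute the Cartan integers a_ij = 2(alpha_i, alpha_j)/(alpha_j, alpha_j); the resulting 4x4 Cartan matrix is
[[2, 0, 0, -1], [0, 2, -1, -1], [0, -1, 2, 0], [-1, -1, 0, 2]].
All simple roots have the same length, so the diagram is simply laced. The associated Dynkin diagram is a chain of 4 nodes with single edges (A_4), so the type is A_4 (the algebra sl(5)).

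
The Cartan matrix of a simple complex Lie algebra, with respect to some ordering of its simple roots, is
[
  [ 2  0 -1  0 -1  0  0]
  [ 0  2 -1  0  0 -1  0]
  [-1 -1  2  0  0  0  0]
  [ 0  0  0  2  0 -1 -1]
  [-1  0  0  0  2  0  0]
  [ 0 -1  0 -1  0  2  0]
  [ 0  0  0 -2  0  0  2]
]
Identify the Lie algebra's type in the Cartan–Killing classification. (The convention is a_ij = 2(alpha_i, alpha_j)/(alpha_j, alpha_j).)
C_7 (sp(14))

The matrix has rank 7 with 2's on the diagonal. Reading the off-diagonal entries as Dynkin edges (a single edge where a_ij = a_ji = -1; a double or triple edge where a_ij * a_ji = 2 or 3), the diagram is a chain of 7 nodes with a double edge at one end; the terminal node there is the unique long simple root (C_7). One simple-root ordering that puts it in standard form is (alpha_5, alpha_1, alpha_3, alpha_2, alpha_6, alpha_4, alpha_7). So the algebra is type C_7, i.e. sp(14).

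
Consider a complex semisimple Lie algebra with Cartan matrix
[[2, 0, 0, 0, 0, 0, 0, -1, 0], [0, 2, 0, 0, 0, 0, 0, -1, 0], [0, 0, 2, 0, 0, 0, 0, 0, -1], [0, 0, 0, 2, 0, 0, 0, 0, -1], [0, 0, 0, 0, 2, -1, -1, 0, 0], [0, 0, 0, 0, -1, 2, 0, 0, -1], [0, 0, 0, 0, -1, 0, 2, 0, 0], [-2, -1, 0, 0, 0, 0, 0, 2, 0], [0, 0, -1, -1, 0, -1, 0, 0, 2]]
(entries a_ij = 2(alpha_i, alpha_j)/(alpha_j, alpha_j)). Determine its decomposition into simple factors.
B_3 (so(7)) ⊕ D_6 (so(12))

The diagram associated to this matrix has two connected components: the simple roots {alpha_1, alpha_2, alpha_8} form a chain of 3 nodes with a double edge at one end; the terminal node there is the unique short simple root (B_3), and {alpha_3, alpha_4, alpha_5, alpha_6, alpha_7, alpha_9} form a chain of 4 nodes with a fork of two nodes at one end (D_6). A semisimple Lie algebra decomposes uniquely as the direct sum of simple ideals, one per connected component of its Dynkin diagram, so g ≅ B_3 ⊕ D_6 (dimension 21 + 66 = 87).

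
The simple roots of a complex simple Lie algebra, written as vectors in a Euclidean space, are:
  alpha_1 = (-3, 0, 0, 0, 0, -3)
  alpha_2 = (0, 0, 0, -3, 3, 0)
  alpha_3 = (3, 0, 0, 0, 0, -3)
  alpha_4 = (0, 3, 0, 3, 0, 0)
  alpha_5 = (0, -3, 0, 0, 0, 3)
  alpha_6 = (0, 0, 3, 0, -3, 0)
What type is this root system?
Compute the Cartan integers a_ij = 2(alpha_i, alpha_j)/(alpha_j, alpha_j); the resulting 6x6 Cartan matrix is
[[2, 0, 0, 0, -1, 0], [0, 2, 0, -1, 0, -1], [0, 0, 2, 0, -1, 0], [0, -1, 0, 2, -1, 0], [-1, 0, -1, -1, 2, 0], [0, -1, 0, 0, 0, 2]].
All simple roots have the same length, so the diagram is simply laced. The associated Dynkin diagram is a chain of 4 nodes with a fork of two nodes at one end (D_6), so the type is D_6 (the algebra so(12)).

D6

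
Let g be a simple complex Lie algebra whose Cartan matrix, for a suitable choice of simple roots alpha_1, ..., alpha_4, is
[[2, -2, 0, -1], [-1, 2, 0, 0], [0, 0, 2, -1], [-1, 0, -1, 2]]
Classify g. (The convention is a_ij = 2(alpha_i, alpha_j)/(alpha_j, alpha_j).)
The matrix has rank 4 with 2's on the diagonal. Reading the off-diagonal entries as Dynkin edges (a single edge where a_ij = a_ji = -1; a double or triple edge where a_ij * a_ji = 2 or 3), the diagram is a chain of 4 nodes with a double edge at one end; the terminal node there is the unique short simple root (B_4). One simple-root ordering that puts it in standard form is (alpha_3, alpha_4, alpha_1, alpha_2). So the algebra is type B_4, i.e. so(9).

B4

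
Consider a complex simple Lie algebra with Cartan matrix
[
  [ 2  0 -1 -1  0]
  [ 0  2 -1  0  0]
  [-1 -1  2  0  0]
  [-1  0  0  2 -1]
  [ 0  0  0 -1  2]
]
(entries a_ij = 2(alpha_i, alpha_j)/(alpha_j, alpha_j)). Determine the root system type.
The matrix has rank 5 with 2's on the diagonal. Reading the off-diagonal entries as Dynkin edges (a single edge where a_ij = a_ji = -1; a double or triple edge where a_ij * a_ji = 2 or 3), the diagram is a chain of 5 nodes with single edges (A_5). One simple-root ordering that puts it in standard form is (alpha_2, alpha_3, alpha_1, alpha_4, alpha_5). So the algebra is type A_5, i.e. sl(6).

A_5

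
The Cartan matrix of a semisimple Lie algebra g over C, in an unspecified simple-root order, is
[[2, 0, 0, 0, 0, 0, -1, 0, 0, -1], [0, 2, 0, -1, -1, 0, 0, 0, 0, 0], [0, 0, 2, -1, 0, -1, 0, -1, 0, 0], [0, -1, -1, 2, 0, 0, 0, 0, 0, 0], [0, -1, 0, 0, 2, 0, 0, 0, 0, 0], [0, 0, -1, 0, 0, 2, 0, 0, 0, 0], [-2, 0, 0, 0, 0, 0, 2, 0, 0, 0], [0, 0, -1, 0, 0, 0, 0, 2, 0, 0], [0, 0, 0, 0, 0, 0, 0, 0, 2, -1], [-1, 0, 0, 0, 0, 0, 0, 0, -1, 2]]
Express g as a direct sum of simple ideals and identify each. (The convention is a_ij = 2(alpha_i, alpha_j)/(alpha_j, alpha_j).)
C_4 (sp(8)) + D_6 (so(12))

The diagram associated to this matrix has two connected components: the simple roots {alpha_1, alpha_7, alpha_9, alpha_10} form a chain of 4 nodes with a double edge at one end; the terminal node there is the unique long simple root (C_4), and {alpha_2, alpha_3, alpha_4, alpha_5, alpha_6, alpha_8} form a chain of 4 nodes with a fork of two nodes at one end (D_6). A semisimple Lie algebra decomposes uniquely as the direct sum of simple ideals, one per connected component of its Dynkin diagram, so g ≅ C_4 ⊕ D_6 (dimension 36 + 66 = 102).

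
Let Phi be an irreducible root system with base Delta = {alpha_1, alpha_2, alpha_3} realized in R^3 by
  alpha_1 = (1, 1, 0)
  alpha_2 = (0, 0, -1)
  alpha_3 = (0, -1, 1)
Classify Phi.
Compute the Cartan integers a_ij = 2(alpha_i, alpha_j)/(alpha_j, alpha_j); the resulting 3x3 Cartan matrix is
[[2, 0, -1], [0, 2, -1], [-1, -2, 2]].
The roots have two lengths (squared-length ratio 2:1); the short ones are alpha_{2}. The associated Dynkin diagram is a chain of 3 nodes with a double edge at one end; the terminal node there is the unique short simple root (B_3), so the type is B_3 (the algebra so(7)).

B_3 (so(7))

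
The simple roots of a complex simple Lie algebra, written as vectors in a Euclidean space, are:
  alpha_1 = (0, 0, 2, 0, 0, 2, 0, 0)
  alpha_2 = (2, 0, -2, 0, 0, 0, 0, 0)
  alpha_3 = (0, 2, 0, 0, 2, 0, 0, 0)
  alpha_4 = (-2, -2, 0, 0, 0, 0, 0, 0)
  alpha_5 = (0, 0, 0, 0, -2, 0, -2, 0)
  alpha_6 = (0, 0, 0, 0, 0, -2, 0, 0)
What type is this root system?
B_6 (so(13))

Compute the Cartan integers a_ij = 2(alpha_i, alpha_j)/(alpha_j, alpha_j); the resulting 6x6 Cartan matrix is
[[2, -1, 0, 0, 0, -2], [-1, 2, 0, -1, 0, 0], [0, 0, 2, -1, -1, 0], [0, -1, -1, 2, 0, 0], [0, 0, -1, 0, 2, 0], [-1, 0, 0, 0, 0, 2]].
The roots have two lengths (squared-length ratio 2:1); the short ones are alpha_{6}. The associated Dynkin diagram is a chain of 6 nodes with a double edge at one end; the terminal node there is the unique short simple root (B_6), so the type is B_6 (the algebra so(13)).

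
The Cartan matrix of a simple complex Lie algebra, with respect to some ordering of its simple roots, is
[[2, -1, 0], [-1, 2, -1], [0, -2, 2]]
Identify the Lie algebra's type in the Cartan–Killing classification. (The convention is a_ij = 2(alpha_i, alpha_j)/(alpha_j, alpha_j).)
The matrix has rank 3 with 2's on the diagonal. Reading the off-diagonal entries as Dynkin edges (a single edge where a_ij = a_ji = -1; a double or triple edge where a_ij * a_ji = 2 or 3), the diagram is a chain of 3 nodes with a double edge at one end; the terminal node there is the unique long simple root (C_3). One simple-root ordering that puts it in standard form is (alpha_1, alpha_2, alpha_3). So the algebra is type C_3, i.e. sp(6).

type C_3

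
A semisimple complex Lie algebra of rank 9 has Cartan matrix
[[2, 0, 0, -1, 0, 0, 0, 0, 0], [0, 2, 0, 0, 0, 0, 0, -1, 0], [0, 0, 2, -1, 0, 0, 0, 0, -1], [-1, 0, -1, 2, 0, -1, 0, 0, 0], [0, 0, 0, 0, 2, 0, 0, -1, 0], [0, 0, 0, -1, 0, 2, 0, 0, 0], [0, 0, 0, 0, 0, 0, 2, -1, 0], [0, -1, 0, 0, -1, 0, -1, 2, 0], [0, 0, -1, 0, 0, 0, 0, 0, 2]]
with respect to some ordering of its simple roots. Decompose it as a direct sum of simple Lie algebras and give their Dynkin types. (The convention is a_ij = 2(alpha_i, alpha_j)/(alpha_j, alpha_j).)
The diagram associated to this matrix has two connected components: the simple roots {alpha_2, alpha_5, alpha_7, alpha_8} form a chain of 2 nodes with a fork of two nodes at one end (D_4), and {alpha_1, alpha_3, alpha_4, alpha_6, alpha_9} form a chain of 3 nodes with a fork of two nodes at one end (D_5). A semisimple Lie algebra decomposes uniquely as the direct sum of simple ideals, one per connected component of its Dynkin diagram, so g ≅ D_4 ⊕ D_5 (dimension 28 + 45 = 73).

type D_4 + type D_5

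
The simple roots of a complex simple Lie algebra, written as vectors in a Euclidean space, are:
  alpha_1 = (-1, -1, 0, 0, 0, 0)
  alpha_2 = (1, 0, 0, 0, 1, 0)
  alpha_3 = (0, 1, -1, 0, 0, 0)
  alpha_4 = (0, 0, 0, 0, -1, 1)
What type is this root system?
A4

Compute the Cartan integers a_ij = 2(alpha_i, alpha_j)/(alpha_j, alpha_j); the resulting 4x4 Cartan matrix is
[[2, -1, -1, 0], [-1, 2, 0, -1], [-1, 0, 2, 0], [0, -1, 0, 2]].
All simple roots have the same length, so the diagram is simply laced. The associated Dynkin diagram is a chain of 4 nodes with single edges (A_4), so the type is A_4 (the algebra sl(5)).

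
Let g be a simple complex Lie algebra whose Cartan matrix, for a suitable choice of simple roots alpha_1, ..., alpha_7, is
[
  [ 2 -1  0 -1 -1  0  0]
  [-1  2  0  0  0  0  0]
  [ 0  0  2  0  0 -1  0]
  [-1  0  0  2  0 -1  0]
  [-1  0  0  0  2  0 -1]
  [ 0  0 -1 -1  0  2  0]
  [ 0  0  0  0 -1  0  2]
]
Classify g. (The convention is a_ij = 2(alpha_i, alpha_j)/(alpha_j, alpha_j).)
The matrix has rank 7 with 2's on the diagonal. Reading the off-diagonal entries as Dynkin edges (a single edge where a_ij = a_ji = -1; a double or triple edge where a_ij * a_ji = 2 or 3), the diagram is a chain of 6 nodes with one extra node attached to the third node from one end (E_7). One simple-root ordering that puts it in standard form is (alpha_7, alpha_2, alpha_5, alpha_1, alpha_4, alpha_6, alpha_3). So the algebra is type E_7.

E7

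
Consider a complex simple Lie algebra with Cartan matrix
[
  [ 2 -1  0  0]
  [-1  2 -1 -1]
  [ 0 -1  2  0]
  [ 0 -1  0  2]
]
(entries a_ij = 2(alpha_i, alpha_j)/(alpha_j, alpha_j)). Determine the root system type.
type D_4

The matrix has rank 4 with 2's on the diagonal. Reading the off-diagonal entries as Dynkin edges (a single edge where a_ij = a_ji = -1; a double or triple edge where a_ij * a_ji = 2 or 3), the diagram is a chain of 2 nodes with a fork of two nodes at one end (D_4). One simple-root ordering that puts it in standard form is (alpha_1, alpha_2, alpha_4, alpha_3). So the algebra is type D_4, i.e. so(8).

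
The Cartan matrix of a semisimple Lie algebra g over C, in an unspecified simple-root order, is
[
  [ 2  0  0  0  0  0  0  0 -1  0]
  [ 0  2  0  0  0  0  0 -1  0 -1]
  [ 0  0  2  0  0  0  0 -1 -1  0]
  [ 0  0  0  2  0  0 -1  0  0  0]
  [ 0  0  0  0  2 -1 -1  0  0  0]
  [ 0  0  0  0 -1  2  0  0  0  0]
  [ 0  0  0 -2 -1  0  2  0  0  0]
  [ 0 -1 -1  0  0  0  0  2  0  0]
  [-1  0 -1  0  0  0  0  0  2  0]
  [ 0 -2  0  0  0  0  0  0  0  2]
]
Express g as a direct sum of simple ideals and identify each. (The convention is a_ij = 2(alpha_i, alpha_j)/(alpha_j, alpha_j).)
type B_4 + type C_6

The diagram associated to this matrix has two connected components: the simple roots {alpha_4, alpha_5, alpha_6, alpha_7} form a chain of 4 nodes with a double edge at one end; the terminal node there is the unique short simple root (B_4), and {alpha_1, alpha_2, alpha_3, alpha_8, alpha_9, alpha_10} form a chain of 6 nodes with a double edge at one end; the terminal node there is the unique long simple root (C_6). A semisimple Lie algebra decomposes uniquely as the direct sum of simple ideals, one per connected component of its Dynkin diagram, so g ≅ B_4 ⊕ C_6 (dimension 36 + 78 = 114).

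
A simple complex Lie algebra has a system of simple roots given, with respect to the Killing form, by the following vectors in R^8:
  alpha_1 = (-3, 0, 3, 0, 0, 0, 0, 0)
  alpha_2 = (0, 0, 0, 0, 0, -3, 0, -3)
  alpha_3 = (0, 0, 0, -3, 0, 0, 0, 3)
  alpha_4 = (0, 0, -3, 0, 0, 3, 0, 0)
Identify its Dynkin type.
A_4

Compute the Cartan integers a_ij = 2(alpha_i, alpha_j)/(alpha_j, alpha_j); the resulting 4x4 Cartan matrix is
[[2, 0, 0, -1], [0, 2, -1, -1], [0, -1, 2, 0], [-1, -1, 0, 2]].
All simple roots have the same length, so the diagram is simply laced. The associated Dynkin diagram is a chain of 4 nodes with single edges (A_4), so the type is A_4 (the algebra sl(5)).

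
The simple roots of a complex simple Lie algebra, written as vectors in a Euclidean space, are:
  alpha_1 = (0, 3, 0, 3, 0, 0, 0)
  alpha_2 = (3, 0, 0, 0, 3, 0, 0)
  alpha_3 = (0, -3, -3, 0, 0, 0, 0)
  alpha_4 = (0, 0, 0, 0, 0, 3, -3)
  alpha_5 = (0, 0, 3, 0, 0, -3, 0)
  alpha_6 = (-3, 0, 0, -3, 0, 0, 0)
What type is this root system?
Compute the Cartan integers a_ij = 2(alpha_i, alpha_j)/(alpha_j, alpha_j); the resulting 6x6 Cartan matrix is
[[2, 0, -1, 0, 0, -1], [0, 2, 0, 0, 0, -1], [-1, 0, 2, 0, -1, 0], [0, 0, 0, 2, -1, 0], [0, 0, -1, -1, 2, 0], [-1, -1, 0, 0, 0, 2]].
All simple roots have the same length, so the diagram is simply laced. The associated Dynkin diagram is a chain of 6 nodes with single edges (A_6), so the type is A_6 (the algebra sl(7)).

type A_6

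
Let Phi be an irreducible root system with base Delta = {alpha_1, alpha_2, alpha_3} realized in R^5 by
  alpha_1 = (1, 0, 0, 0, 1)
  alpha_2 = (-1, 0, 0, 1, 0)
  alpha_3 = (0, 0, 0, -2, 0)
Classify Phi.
type C_3

Compute the Cartan integers a_ij = 2(alpha_i, alpha_j)/(alpha_j, alpha_j); the resulting 3x3 Cartan matrix is
[[2, -1, 0], [-1, 2, -1], [0, -2, 2]].
The roots have two lengths (squared-length ratio 2:1); the short ones are alpha_{1,2}. The associated Dynkin diagram is a chain of 3 nodes with a double edge at one end; the terminal node there is the unique long simple root (C_3), so the type is C_3 (the algebra sp(6)).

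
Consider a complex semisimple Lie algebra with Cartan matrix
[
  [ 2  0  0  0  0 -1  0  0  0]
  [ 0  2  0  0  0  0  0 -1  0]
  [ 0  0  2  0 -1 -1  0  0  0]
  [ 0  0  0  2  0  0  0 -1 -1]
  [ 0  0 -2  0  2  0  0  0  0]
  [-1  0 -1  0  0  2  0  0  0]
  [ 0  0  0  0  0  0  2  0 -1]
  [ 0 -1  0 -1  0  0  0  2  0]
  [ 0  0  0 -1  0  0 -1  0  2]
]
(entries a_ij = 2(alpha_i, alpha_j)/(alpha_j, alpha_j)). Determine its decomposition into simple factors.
The diagram associated to this matrix has two connected components: the simple roots {alpha_2, alpha_4, alpha_7, alpha_8, alpha_9} form a chain of 5 nodes with single edges (A_5), and {alpha_1, alpha_3, alpha_5, alpha_6} form a chain of 4 nodes with a double edge at one end; the terminal node there is the unique long simple root (C_4). A semisimple Lie algebra decomposes uniquely as the direct sum of simple ideals, one per connected component of its Dynkin diagram, so g ≅ A_5 ⊕ C_4 (dimension 35 + 36 = 71).

A_5 (sl(6)) + C_4 (sp(8))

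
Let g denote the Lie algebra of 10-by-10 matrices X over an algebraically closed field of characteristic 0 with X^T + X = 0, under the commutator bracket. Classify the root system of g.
This is so(10) with 10 even, which has dimension 10(10-1)/2 = 45 and rank 10/2 = 5. In the classification of classical Lie algebras, the orthogonal algebra so(2n) in an even number of variables has type D_n; here n = 5, so the Dynkin diagram is a chain of 3 nodes with a fork of two nodes at one end (D_5). Hence the type is D_5.

D_5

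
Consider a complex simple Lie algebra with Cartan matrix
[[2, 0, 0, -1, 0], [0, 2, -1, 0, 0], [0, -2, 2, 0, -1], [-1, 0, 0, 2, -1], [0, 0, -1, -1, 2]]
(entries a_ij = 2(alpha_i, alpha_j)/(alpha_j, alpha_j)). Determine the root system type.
The matrix has rank 5 with 2's on the diagonal. Reading the off-diagonal entries as Dynkin edges (a single edge where a_ij = a_ji = -1; a double or triple edge where a_ij * a_ji = 2 or 3), the diagram is a chain of 5 nodes with a double edge at one end; the terminal node there is the unique short simple root (B_5). One simple-root ordering that puts it in standard form is (alpha_1, alpha_4, alpha_5, alpha_3, alpha_2). So the algebra is type B_5, i.e. so(11).

type B_5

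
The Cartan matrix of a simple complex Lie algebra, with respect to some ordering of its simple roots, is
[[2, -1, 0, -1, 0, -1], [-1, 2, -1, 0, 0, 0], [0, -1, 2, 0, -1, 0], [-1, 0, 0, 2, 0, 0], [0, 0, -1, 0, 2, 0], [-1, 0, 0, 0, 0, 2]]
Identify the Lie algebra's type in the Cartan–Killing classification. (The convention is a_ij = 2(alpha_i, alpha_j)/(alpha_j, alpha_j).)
The matrix has rank 6 with 2's on the diagonal. Reading the off-diagonal entries as Dynkin edges (a single edge where a_ij = a_ji = -1; a double or triple edge where a_ij * a_ji = 2 or 3), the diagram is a chain of 4 nodes with a fork of two nodes at one end (D_6). One simple-root ordering that puts it in standard form is (alpha_5, alpha_3, alpha_2, alpha_1, alpha_6, alpha_4). So the algebra is type D_6, i.e. so(12).

type D_6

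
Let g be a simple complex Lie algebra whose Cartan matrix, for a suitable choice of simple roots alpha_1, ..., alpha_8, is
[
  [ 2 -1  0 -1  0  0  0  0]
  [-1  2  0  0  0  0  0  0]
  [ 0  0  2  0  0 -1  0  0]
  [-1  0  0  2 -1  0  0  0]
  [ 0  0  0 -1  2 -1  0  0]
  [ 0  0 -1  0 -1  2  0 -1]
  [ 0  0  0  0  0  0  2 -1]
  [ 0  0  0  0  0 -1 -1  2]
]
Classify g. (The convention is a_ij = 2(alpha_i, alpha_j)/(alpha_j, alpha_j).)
E_8

The matrix has rank 8 with 2's on the diagonal. Reading the off-diagonal entries as Dynkin edges (a single edge where a_ij = a_ji = -1; a double or triple edge where a_ij * a_ji = 2 or 3), the diagram is a chain of 7 nodes with one extra node attached to the third node from one end (E_8). One simple-root ordering that puts it in standard form is (alpha_7, alpha_3, alpha_8, alpha_6, alpha_5, alpha_4, alpha_1, alpha_2). So the algebra is type E_8.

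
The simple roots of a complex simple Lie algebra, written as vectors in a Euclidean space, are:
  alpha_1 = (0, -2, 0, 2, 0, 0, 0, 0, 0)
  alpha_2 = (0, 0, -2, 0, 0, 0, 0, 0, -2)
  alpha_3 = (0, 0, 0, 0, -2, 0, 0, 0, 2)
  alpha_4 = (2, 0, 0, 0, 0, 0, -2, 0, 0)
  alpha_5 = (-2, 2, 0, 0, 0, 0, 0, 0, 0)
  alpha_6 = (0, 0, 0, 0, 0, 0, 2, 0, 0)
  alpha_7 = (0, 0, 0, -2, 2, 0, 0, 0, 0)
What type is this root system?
Compute the Cartan integers a_ij = 2(alpha_i, alpha_j)/(alpha_j, alpha_j); the resulting 7x7 Cartan matrix is
[[2, 0, 0, 0, -1, 0, -1], [0, 2, -1, 0, 0, 0, 0], [0, -1, 2, 0, 0, 0, -1], [0, 0, 0, 2, -1, -2, 0], [-1, 0, 0, -1, 2, 0, 0], [0, 0, 0, -1, 0, 2, 0], [-1, 0, -1, 0, 0, 0, 2]].
The roots have two lengths (squared-length ratio 2:1); the short ones are alpha_{6}. The associated Dynkin diagram is a chain of 7 nodes with a double edge at one end; the terminal node there is the unique short simple root (B_7), so the type is B_7 (the algebra so(15)).

B_7 (so(15))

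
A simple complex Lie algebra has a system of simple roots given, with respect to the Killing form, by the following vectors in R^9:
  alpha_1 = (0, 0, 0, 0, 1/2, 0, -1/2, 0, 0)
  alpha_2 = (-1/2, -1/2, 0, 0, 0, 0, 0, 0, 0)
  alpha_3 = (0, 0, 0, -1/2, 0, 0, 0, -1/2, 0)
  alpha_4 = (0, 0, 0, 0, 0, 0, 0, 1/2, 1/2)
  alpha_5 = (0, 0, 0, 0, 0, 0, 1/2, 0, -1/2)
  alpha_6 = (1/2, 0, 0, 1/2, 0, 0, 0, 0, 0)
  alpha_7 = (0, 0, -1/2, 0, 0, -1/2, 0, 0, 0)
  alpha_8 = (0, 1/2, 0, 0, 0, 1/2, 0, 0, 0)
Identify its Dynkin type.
A8

Compute the Cartan integers a_ij = 2(alpha_i, alpha_j)/(alpha_j, alpha_j); the resulting 8x8 Cartan matrix is
[[2, 0, 0, 0, -1, 0, 0, 0], [0, 2, 0, 0, 0, -1, 0, -1], [0, 0, 2, -1, 0, -1, 0, 0], [0, 0, -1, 2, -1, 0, 0, 0], [-1, 0, 0, -1, 2, 0, 0, 0], [0, -1, -1, 0, 0, 2, 0, 0], [0, 0, 0, 0, 0, 0, 2, -1], [0, -1, 0, 0, 0, 0, -1, 2]].
All simple roots have the same length, so the diagram is simply laced. The associated Dynkin diagram is a chain of 8 nodes with single edges (A_8), so the type is A_8 (the algebra sl(9)).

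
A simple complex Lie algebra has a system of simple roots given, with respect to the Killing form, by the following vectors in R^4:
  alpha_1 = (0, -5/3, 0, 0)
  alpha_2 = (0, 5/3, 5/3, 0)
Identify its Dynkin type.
B_2 (so(5))

Compute the Cartan integers a_ij = 2(alpha_i, alpha_j)/(alpha_j, alpha_j); the resulting 2x2 Cartan matrix is
[[2, -1], [-2, 2]].
The roots have two lengths (squared-length ratio 2:1); the short ones are alpha_{1}. The associated Dynkin diagram is a chain of 2 nodes with a double edge at one end; the terminal node there is the unique short simple root (B_2), so the type is B_2 (the algebra so(5)).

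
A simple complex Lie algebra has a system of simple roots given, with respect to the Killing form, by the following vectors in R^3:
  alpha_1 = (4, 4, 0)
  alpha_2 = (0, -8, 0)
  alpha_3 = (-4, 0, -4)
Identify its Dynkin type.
C_3

Compute the Cartan integers a_ij = 2(alpha_i, alpha_j)/(alpha_j, alpha_j); the resulting 3x3 Cartan matrix is
[[2, -1, -1], [-2, 2, 0], [-1, 0, 2]].
The roots have two lengths (squared-length ratio 2:1); the short ones are alpha_{1,3}. The associated Dynkin diagram is a chain of 3 nodes with a double edge at one end; the terminal node there is the unique long simple root (C_3), so the type is C_3 (the algebra sp(6)).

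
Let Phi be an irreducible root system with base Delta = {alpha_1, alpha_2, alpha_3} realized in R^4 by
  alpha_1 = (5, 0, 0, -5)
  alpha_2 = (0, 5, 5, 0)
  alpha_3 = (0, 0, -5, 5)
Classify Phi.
Compute the Cartan integers a_ij = 2(alpha_i, alpha_j)/(alpha_j, alpha_j); the resulting 3x3 Cartan matrix is
[[2, 0, -1], [0, 2, -1], [-1, -1, 2]].
All simple roots have the same length, so the diagram is simply laced. The associated Dynkin diagram is a chain of 3 nodes with single edges (A_3), so the type is A_3 (the algebra sl(4)).

A3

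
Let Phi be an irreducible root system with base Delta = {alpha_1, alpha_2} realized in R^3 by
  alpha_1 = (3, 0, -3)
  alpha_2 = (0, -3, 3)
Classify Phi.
A_2

Compute the Cartan integers a_ij = 2(alpha_i, alpha_j)/(alpha_j, alpha_j); the resulting 2x2 Cartan matrix is
[[2, -1], [-1, 2]].
All simple roots have the same length, so the diagram is simply laced. The associated Dynkin diagram is a chain of 2 nodes with single edges (A_2), so the type is A_2 (the algebra sl(3)).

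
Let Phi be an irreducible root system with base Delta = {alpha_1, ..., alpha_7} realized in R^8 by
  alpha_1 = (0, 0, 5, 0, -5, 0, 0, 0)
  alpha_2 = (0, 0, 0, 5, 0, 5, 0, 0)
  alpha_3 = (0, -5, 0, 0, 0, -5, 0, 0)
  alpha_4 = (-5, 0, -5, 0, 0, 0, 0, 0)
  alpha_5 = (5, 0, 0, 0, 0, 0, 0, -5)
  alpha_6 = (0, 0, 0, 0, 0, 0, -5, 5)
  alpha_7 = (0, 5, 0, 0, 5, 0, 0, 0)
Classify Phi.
A_7 (sl(8))

Compute the Cartan integers a_ij = 2(alpha_i, alpha_j)/(alpha_j, alpha_j); the resulting 7x7 Cartan matrix is
[[2, 0, 0, -1, 0, 0, -1], [0, 2, -1, 0, 0, 0, 0], [0, -1, 2, 0, 0, 0, -1], [-1, 0, 0, 2, -1, 0, 0], [0, 0, 0, -1, 2, -1, 0], [0, 0, 0, 0, -1, 2, 0], [-1, 0, -1, 0, 0, 0, 2]].
All simple roots have the same length, so the diagram is simply laced. The associated Dynkin diagram is a chain of 7 nodes with single edges (A_7), so the type is A_7 (the algebra sl(8)).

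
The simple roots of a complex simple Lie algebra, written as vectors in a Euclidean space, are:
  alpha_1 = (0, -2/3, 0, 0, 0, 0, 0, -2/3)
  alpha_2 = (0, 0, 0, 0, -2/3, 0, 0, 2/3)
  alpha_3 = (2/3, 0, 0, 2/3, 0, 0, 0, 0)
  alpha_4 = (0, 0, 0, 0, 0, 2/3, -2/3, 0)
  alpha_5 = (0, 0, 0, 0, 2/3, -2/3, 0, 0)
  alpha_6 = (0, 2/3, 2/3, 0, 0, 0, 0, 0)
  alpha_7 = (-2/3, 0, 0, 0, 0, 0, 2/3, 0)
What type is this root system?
Compute the Cartan integers a_ij = 2(alpha_i, alpha_j)/(alpha_j, alpha_j); the resulting 7x7 Cartan matrix is
[[2, -1, 0, 0, 0, -1, 0], [-1, 2, 0, 0, -1, 0, 0], [0, 0, 2, 0, 0, 0, -1], [0, 0, 0, 2, -1, 0, -1], [0, -1, 0, -1, 2, 0, 0], [-1, 0, 0, 0, 0, 2, 0], [0, 0, -1, -1, 0, 0, 2]].
All simple roots have the same length, so the diagram is simply laced. The associated Dynkin diagram is a chain of 7 nodes with single edges (A_7), so the type is A_7 (the algebra sl(8)).

A7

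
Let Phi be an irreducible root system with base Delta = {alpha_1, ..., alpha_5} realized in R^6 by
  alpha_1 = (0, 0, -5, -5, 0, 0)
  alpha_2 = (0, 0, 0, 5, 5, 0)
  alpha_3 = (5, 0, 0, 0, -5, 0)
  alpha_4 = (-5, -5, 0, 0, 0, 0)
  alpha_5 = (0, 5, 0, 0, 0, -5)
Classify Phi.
type A_5

Compute the Cartan integers a_ij = 2(alpha_i, alpha_j)/(alpha_j, alpha_j); the resulting 5x5 Cartan matrix is
[[2, -1, 0, 0, 0], [-1, 2, -1, 0, 0], [0, -1, 2, -1, 0], [0, 0, -1, 2, -1], [0, 0, 0, -1, 2]].
All simple roots have the same length, so the diagram is simply laced. The associated Dynkin diagram is a chain of 5 nodes with single edges (A_5), so the type is A_5 (the algebra sl(6)).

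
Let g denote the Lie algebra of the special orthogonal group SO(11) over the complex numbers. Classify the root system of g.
B_5

This is so(11) with 11 odd, which has dimension 11(11-1)/2 = 55 and rank (11-1)/2 = 5. In the classification of classical Lie algebras, the orthogonal algebra so(2n+1) in an odd number of variables has type B_n; here n = 5, so the Dynkin diagram is a chain of 5 nodes with a double edge at one end; the terminal node there is the unique short simple root (B_5). Hence the type is B_5.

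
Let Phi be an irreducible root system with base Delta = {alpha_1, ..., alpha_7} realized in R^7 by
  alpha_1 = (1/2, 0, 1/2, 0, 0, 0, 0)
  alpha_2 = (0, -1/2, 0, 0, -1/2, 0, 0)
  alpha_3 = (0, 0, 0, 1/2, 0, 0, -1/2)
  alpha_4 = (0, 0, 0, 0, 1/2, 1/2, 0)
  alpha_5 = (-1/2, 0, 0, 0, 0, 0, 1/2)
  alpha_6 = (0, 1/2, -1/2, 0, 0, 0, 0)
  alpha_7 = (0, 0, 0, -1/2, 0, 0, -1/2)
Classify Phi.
Compute the Cartan integers a_ij = 2(alpha_i, alpha_j)/(alpha_j, alpha_j); the resulting 7x7 Cartan matrix is
[[2, 0, 0, 0, -1, -1, 0], [0, 2, 0, -1, 0, -1, 0], [0, 0, 2, 0, -1, 0, 0], [0, -1, 0, 2, 0, 0, 0], [-1, 0, -1, 0, 2, 0, -1], [-1, -1, 0, 0, 0, 2, 0], [0, 0, 0, 0, -1, 0, 2]].
All simple roots have the same length, so the diagram is simply laced. The associated Dynkin diagram is a chain of 5 nodes with a fork of two nodes at one end (D_7), so the type is D_7 (the algebra so(14)).

type D_7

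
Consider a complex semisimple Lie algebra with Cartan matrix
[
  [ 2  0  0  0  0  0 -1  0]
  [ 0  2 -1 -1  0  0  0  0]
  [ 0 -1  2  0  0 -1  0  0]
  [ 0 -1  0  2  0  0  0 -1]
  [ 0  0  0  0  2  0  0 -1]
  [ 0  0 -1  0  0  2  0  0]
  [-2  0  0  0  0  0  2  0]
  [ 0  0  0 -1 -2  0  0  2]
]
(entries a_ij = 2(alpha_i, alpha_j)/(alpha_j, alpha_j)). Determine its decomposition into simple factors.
The diagram associated to this matrix has two connected components: the simple roots {alpha_1, alpha_7} form a chain of 2 nodes with a double edge at one end; the terminal node there is the unique short simple root (B_2), and {alpha_2, alpha_3, alpha_4, alpha_5, alpha_6, alpha_8} form a chain of 6 nodes with a double edge at one end; the terminal node there is the unique short simple root (B_6). A semisimple Lie algebra decomposes uniquely as the direct sum of simple ideals, one per connected component of its Dynkin diagram, so g ≅ B_2 ⊕ B_6 (dimension 10 + 78 = 88).

B_2 (so(5)) + B_6 (so(13))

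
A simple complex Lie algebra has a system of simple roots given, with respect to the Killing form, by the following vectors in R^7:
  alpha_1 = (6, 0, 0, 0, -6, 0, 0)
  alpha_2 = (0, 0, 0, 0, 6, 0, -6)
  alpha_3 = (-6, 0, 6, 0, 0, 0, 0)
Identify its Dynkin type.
Compute the Cartan integers a_ij = 2(alpha_i, alpha_j)/(alpha_j, alpha_j); the resulting 3x3 Cartan matrix is
[[2, -1, -1], [-1, 2, 0], [-1, 0, 2]].
All simple roots have the same length, so the diagram is simply laced. The associated Dynkin diagram is a chain of 3 nodes with single edges (A_3), so the type is A_3 (the algebra sl(4)).

A3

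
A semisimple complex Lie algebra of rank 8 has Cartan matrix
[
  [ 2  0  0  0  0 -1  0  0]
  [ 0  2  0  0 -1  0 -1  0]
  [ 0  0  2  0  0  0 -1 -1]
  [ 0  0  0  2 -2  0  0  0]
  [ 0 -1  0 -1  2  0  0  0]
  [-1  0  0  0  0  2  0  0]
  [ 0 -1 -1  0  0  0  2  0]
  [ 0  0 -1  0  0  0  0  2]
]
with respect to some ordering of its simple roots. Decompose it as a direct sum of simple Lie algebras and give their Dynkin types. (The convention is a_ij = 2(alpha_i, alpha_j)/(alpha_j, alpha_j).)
The diagram associated to this matrix has two connected components: the simple roots {alpha_1, alpha_6} form a chain of 2 nodes with single edges (A_2), and {alpha_2, alpha_3, alpha_4, alpha_5, alpha_7, alpha_8} form a chain of 6 nodes with a double edge at one end; the terminal node there is the unique long simple root (C_6). A semisimple Lie algebra decomposes uniquely as the direct sum of simple ideals, one per connected component of its Dynkin diagram, so g ≅ A_2 ⊕ C_6 (dimension 8 + 78 = 86).

type A_2 ⊕ type C_6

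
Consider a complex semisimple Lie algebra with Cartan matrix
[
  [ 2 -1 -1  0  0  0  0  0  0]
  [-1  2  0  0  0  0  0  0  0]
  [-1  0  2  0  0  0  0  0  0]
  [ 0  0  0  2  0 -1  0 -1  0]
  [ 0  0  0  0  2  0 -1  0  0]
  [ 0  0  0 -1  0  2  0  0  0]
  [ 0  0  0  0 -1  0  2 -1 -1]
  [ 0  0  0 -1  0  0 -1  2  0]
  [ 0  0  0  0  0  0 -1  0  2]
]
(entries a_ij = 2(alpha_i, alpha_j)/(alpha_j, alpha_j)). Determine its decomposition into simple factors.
A3 ⊕ D6

The diagram associated to this matrix has two connected components: the simple roots {alpha_1, alpha_2, alpha_3} form a chain of 3 nodes with single edges (A_3), and {alpha_4, alpha_5, alpha_6, alpha_7, alpha_8, alpha_9} form a chain of 4 nodes with a fork of two nodes at one end (D_6). A semisimple Lie algebra decomposes uniquely as the direct sum of simple ideals, one per connected component of its Dynkin diagram, so g ≅ A_3 ⊕ D_6 (dimension 15 + 66 = 81).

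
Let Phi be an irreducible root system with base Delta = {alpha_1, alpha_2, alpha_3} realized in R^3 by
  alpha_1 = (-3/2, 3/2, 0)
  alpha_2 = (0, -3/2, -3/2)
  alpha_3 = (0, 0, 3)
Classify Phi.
C_3 (sp(6))

Compute the Cartan integers a_ij = 2(alpha_i, alpha_j)/(alpha_j, alpha_j); the resulting 3x3 Cartan matrix is
[[2, -1, 0], [-1, 2, -1], [0, -2, 2]].
The roots have two lengths (squared-length ratio 2:1); the short ones are alpha_{1,2}. The associated Dynkin diagram is a chain of 3 nodes with a double edge at one end; the terminal node there is the unique long simple root (C_3), so the type is C_3 (the algebra sp(6)).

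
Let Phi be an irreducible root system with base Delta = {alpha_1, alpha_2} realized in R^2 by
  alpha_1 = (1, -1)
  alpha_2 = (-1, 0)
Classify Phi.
Compute the Cartan integers a_ij = 2(alpha_i, alpha_j)/(alpha_j, alpha_j); the resulting 2x2 Cartan matrix is
[[2, -2], [-1, 2]].
The roots have two lengths (squared-length ratio 2:1); the short ones are alpha_{2}. The associated Dynkin diagram is a chain of 2 nodes with a double edge at one end; the terminal node there is the unique short simple root (B_2), so the type is B_2 (the algebra so(5)).

B_2 (so(5))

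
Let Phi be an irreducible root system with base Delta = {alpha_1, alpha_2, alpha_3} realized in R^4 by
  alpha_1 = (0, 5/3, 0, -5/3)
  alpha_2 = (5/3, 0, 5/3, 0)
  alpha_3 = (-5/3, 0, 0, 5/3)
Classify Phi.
Compute the Cartan integers a_ij = 2(alpha_i, alpha_j)/(alpha_j, alpha_j); the resulting 3x3 Cartan matrix is
[[2, 0, -1], [0, 2, -1], [-1, -1, 2]].
All simple roots have the same length, so the diagram is simply laced. The associated Dynkin diagram is a chain of 3 nodes with single edges (A_3), so the type is A_3 (the algebra sl(4)).

type A_3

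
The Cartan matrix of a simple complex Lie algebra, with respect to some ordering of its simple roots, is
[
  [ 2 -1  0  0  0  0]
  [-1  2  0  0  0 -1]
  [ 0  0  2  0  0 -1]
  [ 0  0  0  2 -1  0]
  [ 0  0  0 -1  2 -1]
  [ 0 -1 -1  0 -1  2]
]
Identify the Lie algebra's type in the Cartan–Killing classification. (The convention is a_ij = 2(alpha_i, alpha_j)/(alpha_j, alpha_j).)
The matrix has rank 6 with 2's on the diagonal. Reading the off-diagonal entries as Dynkin edges (a single edge where a_ij = a_ji = -1; a double or triple edge where a_ij * a_ji = 2 or 3), the diagram is a chain of 5 nodes with one extra node attached to the third node from one end (E_6). One simple-root ordering that puts it in standard form is (alpha_4, alpha_3, alpha_5, alpha_6, alpha_2, alpha_1). So the algebra is type E_6.

E_6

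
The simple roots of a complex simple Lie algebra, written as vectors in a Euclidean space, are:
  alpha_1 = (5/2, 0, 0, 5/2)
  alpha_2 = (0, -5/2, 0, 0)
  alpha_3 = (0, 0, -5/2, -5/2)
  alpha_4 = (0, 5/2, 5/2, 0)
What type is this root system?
B_4 (so(9))

Compute the Cartan integers a_ij = 2(alpha_i, alpha_j)/(alpha_j, alpha_j); the resulting 4x4 Cartan matrix is
[[2, 0, -1, 0], [0, 2, 0, -1], [-1, 0, 2, -1], [0, -2, -1, 2]].
The roots have two lengths (squared-length ratio 2:1); the short ones are alpha_{2}. The associated Dynkin diagram is a chain of 4 nodes with a double edge at one end; the terminal node there is the unique short simple root (B_4), so the type is B_4 (the algebra so(9)).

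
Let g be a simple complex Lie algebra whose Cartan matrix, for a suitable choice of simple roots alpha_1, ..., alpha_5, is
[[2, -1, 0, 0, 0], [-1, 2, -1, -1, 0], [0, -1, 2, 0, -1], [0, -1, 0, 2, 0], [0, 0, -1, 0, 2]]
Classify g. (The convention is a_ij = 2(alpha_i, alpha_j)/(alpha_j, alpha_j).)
D_5

The matrix has rank 5 with 2's on the diagonal. Reading the off-diagonal entries as Dynkin edges (a single edge where a_ij = a_ji = -1; a double or triple edge where a_ij * a_ji = 2 or 3), the diagram is a chain of 3 nodes with a fork of two nodes at one end (D_5). One simple-root ordering that puts it in standard form is (alpha_5, alpha_3, alpha_2, alpha_1, alpha_4). So the algebra is type D_5, i.e. so(10).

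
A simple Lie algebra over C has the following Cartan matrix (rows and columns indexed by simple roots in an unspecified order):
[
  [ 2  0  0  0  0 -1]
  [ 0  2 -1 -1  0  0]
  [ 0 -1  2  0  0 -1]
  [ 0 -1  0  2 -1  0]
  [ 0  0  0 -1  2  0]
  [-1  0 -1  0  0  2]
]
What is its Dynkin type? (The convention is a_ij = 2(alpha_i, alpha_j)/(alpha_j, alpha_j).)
The matrix has rank 6 with 2's on the diagonal. Reading the off-diagonal entries as Dynkin edges (a single edge where a_ij = a_ji = -1; a double or triple edge where a_ij * a_ji = 2 or 3), the diagram is a chain of 6 nodes with single edges (A_6). One simple-root ordering that puts it in standard form is (alpha_1, alpha_6, alpha_3, alpha_2, alpha_4, alpha_5). So the algebra is type A_6, i.e. sl(7).

type A_6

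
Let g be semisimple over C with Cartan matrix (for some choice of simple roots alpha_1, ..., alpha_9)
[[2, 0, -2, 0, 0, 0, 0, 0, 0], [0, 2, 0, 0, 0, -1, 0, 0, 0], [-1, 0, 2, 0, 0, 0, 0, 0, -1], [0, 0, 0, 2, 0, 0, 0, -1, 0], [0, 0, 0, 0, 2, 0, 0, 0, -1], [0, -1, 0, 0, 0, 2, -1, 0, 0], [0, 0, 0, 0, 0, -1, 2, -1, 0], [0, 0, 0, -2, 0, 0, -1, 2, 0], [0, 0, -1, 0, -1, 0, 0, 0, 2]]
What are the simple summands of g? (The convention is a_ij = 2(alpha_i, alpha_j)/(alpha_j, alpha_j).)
B5 + C4

The diagram associated to this matrix has two connected components: the simple roots {alpha_2, alpha_4, alpha_6, alpha_7, alpha_8} form a chain of 5 nodes with a double edge at one end; the terminal node there is the unique short simple root (B_5), and {alpha_1, alpha_3, alpha_5, alpha_9} form a chain of 4 nodes with a double edge at one end; the terminal node there is the unique long simple root (C_4). A semisimple Lie algebra decomposes uniquely as the direct sum of simple ideals, one per connected component of its Dynkin diagram, so g ≅ B_5 ⊕ C_4 (dimension 55 + 36 = 91).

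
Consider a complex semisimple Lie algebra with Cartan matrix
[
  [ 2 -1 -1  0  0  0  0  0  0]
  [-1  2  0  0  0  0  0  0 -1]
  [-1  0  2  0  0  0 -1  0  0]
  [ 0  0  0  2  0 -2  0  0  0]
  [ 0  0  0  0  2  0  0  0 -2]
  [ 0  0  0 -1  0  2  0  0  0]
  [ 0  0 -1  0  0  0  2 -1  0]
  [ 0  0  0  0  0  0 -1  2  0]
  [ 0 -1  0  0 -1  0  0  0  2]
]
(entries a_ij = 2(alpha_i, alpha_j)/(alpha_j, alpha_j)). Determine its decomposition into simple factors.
B_2 (so(5)) + C_7 (sp(14))

The diagram associated to this matrix has two connected components: the simple roots {alpha_4, alpha_6} form a chain of 2 nodes with a double edge at one end; the terminal node there is the unique short simple root (B_2), and {alpha_1, alpha_2, alpha_3, alpha_5, alpha_7, alpha_8, alpha_9} form a chain of 7 nodes with a double edge at one end; the terminal node there is the unique long simple root (C_7). A semisimple Lie algebra decomposes uniquely as the direct sum of simple ideals, one per connected component of its Dynkin diagram, so g ≅ B_2 ⊕ C_7 (dimension 10 + 105 = 115).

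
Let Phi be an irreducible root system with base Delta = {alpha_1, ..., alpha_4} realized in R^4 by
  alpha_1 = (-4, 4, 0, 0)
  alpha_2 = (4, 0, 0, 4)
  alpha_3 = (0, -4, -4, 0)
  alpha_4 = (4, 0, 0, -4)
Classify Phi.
Compute the Cartan integers a_ij = 2(alpha_i, alpha_j)/(alpha_j, alpha_j); the resulting 4x4 Cartan matrix is
[[2, -1, -1, -1], [-1, 2, 0, 0], [-1, 0, 2, 0], [-1, 0, 0, 2]].
All simple roots have the same length, so the diagram is simply laced. The associated Dynkin diagram is a chain of 2 nodes with a fork of two nodes at one end (D_4), so the type is D_4 (the algebra so(8)).

D_4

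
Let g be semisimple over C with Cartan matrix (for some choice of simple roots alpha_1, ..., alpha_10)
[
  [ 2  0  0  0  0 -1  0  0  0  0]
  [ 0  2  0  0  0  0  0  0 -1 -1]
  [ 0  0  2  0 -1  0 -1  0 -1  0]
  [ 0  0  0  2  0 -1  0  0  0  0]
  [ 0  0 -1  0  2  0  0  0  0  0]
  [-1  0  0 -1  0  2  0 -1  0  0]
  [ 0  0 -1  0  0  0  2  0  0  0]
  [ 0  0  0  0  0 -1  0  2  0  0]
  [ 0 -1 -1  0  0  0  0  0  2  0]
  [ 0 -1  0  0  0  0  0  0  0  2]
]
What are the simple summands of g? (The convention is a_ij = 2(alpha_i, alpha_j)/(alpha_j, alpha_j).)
The diagram associated to this matrix has two connected components: the simple roots {alpha_1, alpha_4, alpha_6, alpha_8} form a chain of 2 nodes with a fork of two nodes at one end (D_4), and {alpha_2, alpha_3, alpha_5, alpha_7, alpha_9, alpha_10} form a chain of 4 nodes with a fork of two nodes at one end (D_6). A semisimple Lie algebra decomposes uniquely as the direct sum of simple ideals, one per connected component of its Dynkin diagram, so g ≅ D_4 ⊕ D_6 (dimension 28 + 66 = 94).

type D_4 + type D_6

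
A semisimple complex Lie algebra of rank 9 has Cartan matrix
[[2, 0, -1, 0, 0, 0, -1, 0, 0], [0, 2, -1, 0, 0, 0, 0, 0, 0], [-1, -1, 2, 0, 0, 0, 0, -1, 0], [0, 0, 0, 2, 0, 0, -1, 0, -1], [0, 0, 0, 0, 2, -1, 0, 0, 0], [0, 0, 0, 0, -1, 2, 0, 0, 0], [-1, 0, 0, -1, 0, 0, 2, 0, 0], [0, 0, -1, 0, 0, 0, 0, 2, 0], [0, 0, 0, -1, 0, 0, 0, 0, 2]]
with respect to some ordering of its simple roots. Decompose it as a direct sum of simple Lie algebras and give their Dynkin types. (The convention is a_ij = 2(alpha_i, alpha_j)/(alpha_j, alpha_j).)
The diagram associated to this matrix has two connected components: the simple roots {alpha_5, alpha_6} form a chain of 2 nodes with single edges (A_2), and {alpha_1, alpha_2, alpha_3, alpha_4, alpha_7, alpha_8, alpha_9} form a chain of 5 nodes with a fork of two nodes at one end (D_7). A semisimple Lie algebra decomposes uniquely as the direct sum of simple ideals, one per connected component of its Dynkin diagram, so g ≅ A_2 ⊕ D_7 (dimension 8 + 91 = 99).

A_2 (sl(3)) ⊕ D_7 (so(14))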